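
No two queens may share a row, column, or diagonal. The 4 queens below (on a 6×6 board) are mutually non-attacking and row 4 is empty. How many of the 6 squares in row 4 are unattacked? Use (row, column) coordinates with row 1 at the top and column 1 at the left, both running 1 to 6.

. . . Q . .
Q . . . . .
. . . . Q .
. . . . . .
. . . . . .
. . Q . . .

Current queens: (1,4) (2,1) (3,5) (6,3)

1

(1,4) attacks row 4 at column 4 and diagonals 1.
(2,1) attacks row 4 at column 1 and diagonals 3.
(3,5) attacks row 4 at column 5 and diagonals 4, 6.
(6,3) attacks row 4 at column 3 and diagonals 1, 5.
Attacked columns: {1, 3, 4, 5, 6}. Safe: {2}.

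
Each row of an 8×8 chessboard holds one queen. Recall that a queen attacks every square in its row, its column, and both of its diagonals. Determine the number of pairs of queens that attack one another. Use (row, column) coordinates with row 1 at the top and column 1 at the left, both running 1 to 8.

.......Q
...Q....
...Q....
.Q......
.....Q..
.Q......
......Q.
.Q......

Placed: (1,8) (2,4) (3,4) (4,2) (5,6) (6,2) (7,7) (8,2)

6

Same column: (2,4)–(3,4) (column 4); (4,2)–(6,2) (column 2); (4,2)–(8,2) (column 2); (6,2)–(8,2) (column 2).
Same diagonal: (2,4)–(4,2) (|2−4| = |4−2| = 2); (3,4)–(5,6) (|3−5| = |4−6| = 2).
Total attacking pairs: 6.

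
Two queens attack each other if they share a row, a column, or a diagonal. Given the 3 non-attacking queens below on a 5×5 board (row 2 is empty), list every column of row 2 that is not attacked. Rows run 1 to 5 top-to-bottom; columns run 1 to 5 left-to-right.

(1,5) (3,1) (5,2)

(1,5) attacks row 2 at column 5 and diagonals 4.
(3,1) attacks row 2 at column 1 and diagonals 2.
(5,2) attacks row 2 at column 2 and diagonals 5.
Attacked columns: {1, 2, 4, 5}. Safe: {3}.

columns 3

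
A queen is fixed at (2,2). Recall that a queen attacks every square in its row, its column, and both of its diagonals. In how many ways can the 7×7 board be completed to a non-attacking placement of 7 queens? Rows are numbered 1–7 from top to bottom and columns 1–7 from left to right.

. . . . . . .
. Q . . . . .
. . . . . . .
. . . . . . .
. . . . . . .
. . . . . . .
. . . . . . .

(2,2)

Branch on row 1: col 4 → 1; col 5 → 1; col 6 → 1; col 7 → 1.
Sum: 1 + 1 + 1 + 1 = 4.

4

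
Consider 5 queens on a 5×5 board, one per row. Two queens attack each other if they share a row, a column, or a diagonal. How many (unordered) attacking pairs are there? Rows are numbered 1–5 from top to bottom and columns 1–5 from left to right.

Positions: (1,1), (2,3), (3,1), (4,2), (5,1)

Same column: (1,1)–(3,1) (column 1); (1,1)–(5,1) (column 1); (3,1)–(5,1) (column 1).
Same diagonal: (3,1)–(4,2) (|3−4| = |1−2| = 1); (4,2)–(5,1) (|4−5| = |2−1| = 1).
Total attacking pairs: 5.

5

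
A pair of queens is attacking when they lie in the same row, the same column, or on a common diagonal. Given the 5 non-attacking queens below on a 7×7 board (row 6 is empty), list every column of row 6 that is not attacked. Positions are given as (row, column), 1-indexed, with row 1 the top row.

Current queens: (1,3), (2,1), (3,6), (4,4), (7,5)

columns 7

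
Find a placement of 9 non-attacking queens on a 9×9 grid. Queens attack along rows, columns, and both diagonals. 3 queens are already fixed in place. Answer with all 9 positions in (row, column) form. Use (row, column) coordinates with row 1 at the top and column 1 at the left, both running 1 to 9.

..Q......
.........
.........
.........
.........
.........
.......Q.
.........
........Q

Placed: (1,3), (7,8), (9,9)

(1,3) (2,6) (3,2) (4,7) (5,1) (6,4) (7,8) (8,5) (9,9)

Row 2: attacked by (1,3)→{2,3,4}; (7,8)→{3,8}; (9,9)→{2,9}. Safe: 1, 5, 6, 7. Place at column 6.
Row 3: attacked by (1,3)→{1,3,5}; (2,6)→{5,6,7}; (7,8)→{4,8}; (9,9)→{3,9}. Safe: 2. Place at column 2.
Row 4: attacked by (1,3)→{3,6}; (2,6)→{4,6,8}; (3,2)→{1,2,3}; (7,8)→{5,8}; (9,9)→{4,9}. Safe: 7. Place at column 7.
Row 5: attacked by (1,3)→{3,7}; (2,6)→{3,6,9}; (3,2)→{2,4}; (4,7)→{6,7,8}; (7,8)→{6,8}; (9,9)→{5,9}. Safe: 1. Place at column 1.
Row 6: attacked by (1,3)→{3,8}; (2,6)→{2,6}; (3,2)→{2,5}; (4,7)→{5,7,9}; (5,1)→{1,2}; (7,8)→{7,8,9}; (9,9)→{6,9}. Safe: 4. Place at column 4.
Row 8: attacked by (1,3)→{3}; (2,6)→{6}; (3,2)→{2,7}; (4,7)→{3,7}; (5,1)→{1,4}; (6,4)→{2,4,6}; (7,8)→{7,8,9}; (9,9)→{8,9}. Safe: 5. Place at column 5.
Columns [3, 6, 2, 7, 1, 4, 8, 5, 9], r−c [-2, -4, 1, -3, 4, 2, -1, 3, 0], r+c [4, 8, 5, 11, 6, 10, 15, 13, 18] are all distinct, so no two queens attack.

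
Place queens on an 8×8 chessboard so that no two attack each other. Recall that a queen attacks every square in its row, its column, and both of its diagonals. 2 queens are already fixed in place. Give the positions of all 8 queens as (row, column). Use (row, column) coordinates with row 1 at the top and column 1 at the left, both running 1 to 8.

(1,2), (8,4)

Row 2: attacked by (1,2)→{1,2,3}; (8,4)→{4}. Safe: 5, 6, 7, 8. Place at column 8.
Row 3: attacked by (1,2)→{2,4}; (2,8)→{7,8}; (8,4)→{4}. Safe: 1, 3, 5, 6. Place at column 6.
Row 4: attacked by (1,2)→{2,5}; (2,8)→{6,8}; (3,6)→{5,6,7}; (8,4)→{4,8}. Safe: 1, 3. Place at column 1.
Row 5: attacked by (1,2)→{2,6}; (2,8)→{5,8}; (3,6)→{4,6,8}; (4,1)→{1,2}; (8,4)→{1,4,7}. Safe: 3. Place at column 3.
Row 6: attacked by (1,2)→{2,7}; (2,8)→{4,8}; (3,6)→{3,6}; (4,1)→{1,3}; (5,3)→{2,3,4}; (8,4)→{2,4,6}. Safe: 5. Place at column 5.
Row 7: attacked by (1,2)→{2,8}; (2,8)→{3,8}; (3,6)→{2,6}; (4,1)→{1,4}; (5,3)→{1,3,5}; (6,5)→{4,5,6}; (8,4)→{3,4,5}. Safe: 7. Place at column 7.
Columns [2, 8, 6, 1, 3, 5, 7, 4], r−c [-1, -6, -3, 3, 2, 1, 0, 4], r+c [3, 10, 9, 5, 8, 11, 14, 12] are all distinct, so no two queens attack.

(1,2) (2,8) (3,6) (4,1) (5,3) (6,5) (7,7) (8,4)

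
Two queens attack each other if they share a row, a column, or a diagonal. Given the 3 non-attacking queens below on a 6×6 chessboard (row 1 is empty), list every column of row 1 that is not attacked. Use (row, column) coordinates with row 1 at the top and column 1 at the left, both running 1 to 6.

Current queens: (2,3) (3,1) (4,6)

columns 5

(2,3) attacks row 1 at column 3 and diagonals 2, 4.
(3,1) attacks row 1 at column 1 and diagonals 3.
(4,6) attacks row 1 at column 6 and diagonals 3.
Attacked columns: {1, 2, 3, 4, 6}. Safe: {5}.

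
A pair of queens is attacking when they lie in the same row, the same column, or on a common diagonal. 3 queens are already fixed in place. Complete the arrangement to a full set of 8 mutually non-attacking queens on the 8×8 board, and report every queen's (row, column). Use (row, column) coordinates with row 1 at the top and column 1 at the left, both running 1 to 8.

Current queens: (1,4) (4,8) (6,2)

(1,4) (2,7) (3,1) (4,8) (5,5) (6,2) (7,6) (8,3)

Row 2: attacked by (1,4)→{3,4,5}; (4,8)→{6,8}; (6,2)→{2,6}. Safe: 1, 7. Place at column 7.
Row 3: attacked by (1,4)→{2,4,6}; (2,7)→{6,7,8}; (4,8)→{7,8}; (6,2)→{2,5}. Safe: 1, 3. Place at column 1.
Row 5: attacked by (1,4)→{4,8}; (2,7)→{4,7}; (3,1)→{1,3}; (4,8)→{7,8}; (6,2)→{1,2,3}. Safe: 5, 6. Place at column 5.
Row 7: attacked by (1,4)→{4}; (2,7)→{2,7}; (3,1)→{1,5}; (4,8)→{5,8}; (5,5)→{3,5,7}; (6,2)→{1,2,3}. Safe: 6. Place at column 6.
Row 8: attacked by (1,4)→{4}; (2,7)→{1,7}; (3,1)→{1,6}; (4,8)→{4,8}; (5,5)→{2,5,8}; (6,2)→{2,4}; (7,6)→{5,6,7}. Safe: 3. Place at column 3.
Columns [4, 7, 1, 8, 5, 2, 6, 3], r−c [-3, -5, 2, -4, 0, 4, 1, 5], r+c [5, 9, 4, 12, 10, 8, 13, 11] are all distinct, so no two queens attack.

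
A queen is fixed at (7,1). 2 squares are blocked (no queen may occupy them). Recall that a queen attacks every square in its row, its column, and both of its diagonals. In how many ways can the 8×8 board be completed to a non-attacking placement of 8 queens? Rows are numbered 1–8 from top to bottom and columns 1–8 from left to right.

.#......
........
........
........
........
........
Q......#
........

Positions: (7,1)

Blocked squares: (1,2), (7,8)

Branch on row 1: col 3 → 1; col 4 → 2; col 5 → 1; col 6 → 3; col 8 → 0.
Sum: 1 + 2 + 1 + 3 + 0 = 7.

7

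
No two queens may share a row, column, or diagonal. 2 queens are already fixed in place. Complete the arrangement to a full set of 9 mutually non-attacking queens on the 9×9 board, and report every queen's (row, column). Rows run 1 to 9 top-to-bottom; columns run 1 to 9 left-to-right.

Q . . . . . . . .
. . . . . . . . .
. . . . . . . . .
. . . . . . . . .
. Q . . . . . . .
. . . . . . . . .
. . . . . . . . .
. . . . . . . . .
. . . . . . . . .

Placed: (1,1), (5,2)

(1,1) (2,7) (3,5) (4,8) (5,2) (6,9) (7,3) (8,6) (9,4)

Row 2: attacked by (1,1)→{1,2}; (5,2)→{2,5}. Safe: 3, 4, 6, 7, 8, 9. Place at column 7.
Row 3: attacked by (1,1)→{1,3}; (2,7)→{6,7,8}; (5,2)→{2,4}. Safe: 5, 9. Place at column 5.
Row 4: attacked by (1,1)→{1,4}; (2,7)→{5,7,9}; (3,5)→{4,5,6}; (5,2)→{1,2,3}. Safe: 8. Place at column 8.
Row 6: attacked by (1,1)→{1,6}; (2,7)→{3,7}; (3,5)→{2,5,8}; (4,8)→{6,8}; (5,2)→{1,2,3}. Safe: 4, 9. Place at column 9.
Row 7: attacked by (1,1)→{1,7}; (2,7)→{2,7}; (3,5)→{1,5,9}; (4,8)→{5,8}; (5,2)→{2,4}; (6,9)→{8,9}. Safe: 3, 6. Place at column 3.
Row 8: attacked by (1,1)→{1,8}; (2,7)→{1,7}; (3,5)→{5}; (4,8)→{4,8}; (5,2)→{2,5}; (6,9)→{7,9}; (7,3)→{2,3,4}. Safe: 6. Place at column 6.
Row 9: attacked by (1,1)→{1,9}; (2,7)→{7}; (3,5)→{5}; (4,8)→{3,8}; (5,2)→{2,6}; (6,9)→{6,9}; (7,3)→{1,3,5}; (8,6)→{5,6,7}. Safe: 4. Place at column 4.
Columns [1, 7, 5, 8, 2, 9, 3, 6, 4], r−c [0, -5, -2, -4, 3, -3, 4, 2, 5], r+c [2, 9, 8, 12, 7, 15, 10, 14, 13] are all distinct, so no two queens attack.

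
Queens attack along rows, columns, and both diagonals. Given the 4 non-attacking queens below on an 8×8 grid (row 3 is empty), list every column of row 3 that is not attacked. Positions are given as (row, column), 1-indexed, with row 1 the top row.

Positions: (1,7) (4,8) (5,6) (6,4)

columns 2, 3

(1,7) attacks row 3 at column 7 and diagonals 5.
(4,8) attacks row 3 at column 8 and diagonals 7.
(5,6) attacks row 3 at column 6 and diagonals 4, 8.
(6,4) attacks row 3 at column 4 and diagonals 1, 7.
Attacked columns: {1, 4, 5, 6, 7, 8}. Safe: {2, 3}.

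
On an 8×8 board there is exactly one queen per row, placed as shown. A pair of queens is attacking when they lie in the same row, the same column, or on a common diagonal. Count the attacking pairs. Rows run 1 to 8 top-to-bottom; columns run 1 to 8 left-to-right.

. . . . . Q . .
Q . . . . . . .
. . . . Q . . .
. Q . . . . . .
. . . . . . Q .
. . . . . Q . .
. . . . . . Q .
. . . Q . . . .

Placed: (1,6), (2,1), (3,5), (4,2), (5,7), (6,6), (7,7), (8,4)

7

Same column: (1,6)–(6,6) (column 6); (5,7)–(7,7) (column 7).
Same diagonal: (3,5)–(5,7) (|3−5| = |5−7| = 2); (5,7)–(6,6) (|5−6| = |7−6| = 1); (5,7)–(8,4) (|5−8| = |7−4| = 3); (6,6)–(7,7) (|6−7| = |6−7| = 1); (6,6)–(8,4) (|6−8| = |6−4| = 2).
Total attacking pairs: 7.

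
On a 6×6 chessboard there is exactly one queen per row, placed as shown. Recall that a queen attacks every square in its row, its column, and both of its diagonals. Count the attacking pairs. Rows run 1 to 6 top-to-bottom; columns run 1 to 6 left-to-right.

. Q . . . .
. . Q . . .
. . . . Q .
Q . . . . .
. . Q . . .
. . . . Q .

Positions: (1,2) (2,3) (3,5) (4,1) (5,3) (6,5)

5

Same column: (2,3)–(5,3) (column 3); (3,5)–(6,5) (column 5).
Same diagonal: (1,2)–(2,3) (|1−2| = |2−3| = 1); (2,3)–(4,1) (|2−4| = |3−1| = 2); (3,5)–(5,3) (|3−5| = |5−3| = 2).
Total attacking pairs: 5.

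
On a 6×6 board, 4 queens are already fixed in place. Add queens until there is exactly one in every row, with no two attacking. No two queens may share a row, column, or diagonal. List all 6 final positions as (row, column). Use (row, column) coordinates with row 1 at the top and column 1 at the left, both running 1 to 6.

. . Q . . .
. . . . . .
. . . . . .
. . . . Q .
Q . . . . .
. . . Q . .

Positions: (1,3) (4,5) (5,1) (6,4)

Row 2: attacked by (1,3)→{2,3,4}; (4,5)→{3,5}; (5,1)→{1,4}; (6,4)→{4}. Safe: 6. Place at column 6.
Row 3: attacked by (1,3)→{1,3,5}; (2,6)→{5,6}; (4,5)→{4,5,6}; (5,1)→{1,3}; (6,4)→{1,4}. Safe: 2. Place at column 2.
Columns [3, 6, 2, 5, 1, 4], r−c [-2, -4, 1, -1, 4, 2], r+c [4, 8, 5, 9, 6, 10] are all distinct, so no two queens attack.

(1,3) (2,6) (3,2) (4,5) (5,1) (6,4)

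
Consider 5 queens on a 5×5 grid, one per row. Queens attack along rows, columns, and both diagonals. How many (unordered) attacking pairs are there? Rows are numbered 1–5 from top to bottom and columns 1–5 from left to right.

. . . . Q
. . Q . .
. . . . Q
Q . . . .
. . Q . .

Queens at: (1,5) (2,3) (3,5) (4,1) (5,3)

4

Same column: (1,5)–(3,5) (column 5); (2,3)–(5,3) (column 3).
Same diagonal: (2,3)–(4,1) (|2−4| = |3−1| = 2); (3,5)–(5,3) (|3−5| = |5−3| = 2).
Total attacking pairs: 4.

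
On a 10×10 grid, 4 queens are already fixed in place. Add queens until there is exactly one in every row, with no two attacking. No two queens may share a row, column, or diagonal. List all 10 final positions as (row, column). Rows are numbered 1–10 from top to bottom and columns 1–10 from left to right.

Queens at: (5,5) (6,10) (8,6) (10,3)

(1,7) (2,9) (3,4) (4,1) (5,5) (6,10) (7,2) (8,6) (9,8) (10,3)

Row 1: attacked by (5,5)→{1,5,9}; (6,10)→{5,10}; (8,6)→{6}; (10,3)→{3}. Safe: 2, 4, 7, 8. Place at column 7.
Row 2: attacked by (1,7)→{6,7,8}; (5,5)→{2,5,8}; (6,10)→{6,10}; (8,6)→{6}; (10,3)→{3}. Safe: 1, 4, 9. Place at column 9.
Row 3: attacked by (1,7)→{5,7,9}; (2,9)→{8,9,10}; (5,5)→{3,5,7}; (6,10)→{7,10}; (8,6)→{1,6}; (10,3)→{3,10}. Safe: 2, 4. Place at column 4.
Row 4: attacked by (1,7)→{4,7,10}; (2,9)→{7,9}; (3,4)→{3,4,5}; (5,5)→{4,5,6}; (6,10)→{8,10}; (8,6)→{2,6,10}; (10,3)→{3,9}. Safe: 1. Place at column 1.
Row 7: attacked by (1,7)→{1,7}; (2,9)→{4,9}; (3,4)→{4,8}; (4,1)→{1,4}; (5,5)→{3,5,7}; (6,10)→{9,10}; (8,6)→{5,6,7}; (10,3)→{3,6}. Safe: 2. Place at column 2.
Row 9: attacked by (1,7)→{7}; (2,9)→{2,9}; (3,4)→{4,10}; (4,1)→{1,6}; (5,5)→{1,5,9}; (6,10)→{7,10}; (7,2)→{2,4}; (8,6)→{5,6,7}; (10,3)→{2,3,4}. Safe: 8. Place at column 8.
Columns [7, 9, 4, 1, 5, 10, 2, 6, 8, 3], r−c [-6, -7, -1, 3, 0, -4, 5, 2, 1, 7], r+c [8, 11, 7, 5, 10, 16, 9, 14, 17, 13] are all distinct, so no two queens attack.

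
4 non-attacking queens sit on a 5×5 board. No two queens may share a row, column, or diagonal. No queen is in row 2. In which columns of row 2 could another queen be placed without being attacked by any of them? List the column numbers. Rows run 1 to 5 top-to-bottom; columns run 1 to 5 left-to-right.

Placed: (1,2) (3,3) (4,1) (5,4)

(1,2) attacks row 2 at column 2 and diagonals 1, 3.
(3,3) attacks row 2 at column 3 and diagonals 2, 4.
(4,1) attacks row 2 at column 1 and diagonals 3.
(5,4) attacks row 2 at column 4 and diagonals 1.
Attacked columns: {1, 2, 3, 4}. Safe: {5}.

columns 5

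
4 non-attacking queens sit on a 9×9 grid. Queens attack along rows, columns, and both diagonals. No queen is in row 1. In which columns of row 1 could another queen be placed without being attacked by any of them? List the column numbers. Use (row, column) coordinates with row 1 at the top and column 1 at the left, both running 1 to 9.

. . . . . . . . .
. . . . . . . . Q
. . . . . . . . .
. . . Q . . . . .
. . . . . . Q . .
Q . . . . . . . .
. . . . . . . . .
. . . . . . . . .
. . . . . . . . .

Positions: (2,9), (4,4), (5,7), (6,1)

columns 2, 5

(2,9) attacks row 1 at column 9 and diagonals 8.
(4,4) attacks row 1 at column 4 and diagonals 1, 7.
(5,7) attacks row 1 at column 7 and diagonals 3.
(6,1) attacks row 1 at column 1 and diagonals 6.
Attacked columns: {1, 3, 4, 6, 7, 8, 9}. Safe: {2, 5}.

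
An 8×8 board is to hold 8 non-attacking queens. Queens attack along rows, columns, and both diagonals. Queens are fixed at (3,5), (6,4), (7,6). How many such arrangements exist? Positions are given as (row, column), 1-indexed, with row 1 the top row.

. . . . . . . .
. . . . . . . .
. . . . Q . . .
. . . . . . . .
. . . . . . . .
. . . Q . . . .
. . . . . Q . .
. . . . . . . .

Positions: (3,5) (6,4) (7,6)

Branch on row 1: col 1 → 1; col 2 → 1; col 8 → 0.
Sum: 1 + 1 + 0 = 2.

2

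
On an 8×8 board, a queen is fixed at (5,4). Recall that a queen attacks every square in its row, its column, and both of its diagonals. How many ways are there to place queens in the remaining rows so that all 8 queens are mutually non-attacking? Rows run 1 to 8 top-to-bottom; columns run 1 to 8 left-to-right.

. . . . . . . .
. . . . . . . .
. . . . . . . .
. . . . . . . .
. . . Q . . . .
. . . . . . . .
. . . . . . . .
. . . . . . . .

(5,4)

Branch on row 1: col 1 → 0; col 2 → 1; col 3 → 3; col 5 → 1; col 6 → 3; col 7 → 0.
Sum: 0 + 1 + 3 + 1 + 3 + 0 = 8.

8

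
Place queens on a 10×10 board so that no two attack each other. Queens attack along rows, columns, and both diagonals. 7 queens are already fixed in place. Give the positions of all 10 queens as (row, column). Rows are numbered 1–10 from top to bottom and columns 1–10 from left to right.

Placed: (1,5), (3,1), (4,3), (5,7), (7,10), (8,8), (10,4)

Row 2: attacked by (1,5)→{4,5,6}; (3,1)→{1,2}; (4,3)→{1,3,5}; (5,7)→{4,7,10}; (7,10)→{5,10}; (8,8)→{2,8}; (10,4)→{4}. Safe: 9. Place at column 9.
Row 6: attacked by (1,5)→{5,10}; (2,9)→{5,9}; (3,1)→{1,4}; (4,3)→{1,3,5}; (5,7)→{6,7,8}; (7,10)→{9,10}; (8,8)→{6,8,10}; (10,4)→{4,8}. Safe: 2. Place at column 2.
Row 9: attacked by (1,5)→{5}; (2,9)→{2,9}; (3,1)→{1,7}; (4,3)→{3,8}; (5,7)→{3,7}; (6,2)→{2,5}; (7,10)→{8,10}; (8,8)→{7,8,9}; (10,4)→{3,4,5}. Safe: 6. Place at column 6.
Columns [5, 9, 1, 3, 7, 2, 10, 8, 6, 4], r−c [-4, -7, 2, 1, -2, 4, -3, 0, 3, 6], r+c [6, 11, 4, 7, 12, 8, 17, 16, 15, 14] are all distinct, so no two queens attack.

(1,5) (2,9) (3,1) (4,3) (5,7) (6,2) (7,10) (8,8) (9,6) (10,4)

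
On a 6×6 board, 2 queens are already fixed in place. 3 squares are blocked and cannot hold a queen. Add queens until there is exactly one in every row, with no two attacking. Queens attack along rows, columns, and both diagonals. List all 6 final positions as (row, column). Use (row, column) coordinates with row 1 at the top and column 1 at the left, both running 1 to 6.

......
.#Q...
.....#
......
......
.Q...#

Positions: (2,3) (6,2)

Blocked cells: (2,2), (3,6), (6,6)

(1,5) (2,3) (3,1) (4,6) (5,4) (6,2)

Row 1: attacked by (2,3)→{2,3,4}; (6,2)→{2}. Safe: 1, 5, 6. Place at column 5.
Row 3: attacked by (1,5)→{3,5}; (2,3)→{2,3,4}; (6,2)→{2,5}. Blocked: 6. Safe: 1. Place at column 1.
Row 4: attacked by (1,5)→{2,5}; (2,3)→{1,3,5}; (3,1)→{1,2}; (6,2)→{2,4}. Safe: 6. Place at column 6.
Row 5: attacked by (1,5)→{1,5}; (2,3)→{3,6}; (3,1)→{1,3}; (4,6)→{5,6}; (6,2)→{1,2,3}. Safe: 4. Place at column 4.
Columns [5, 3, 1, 6, 4, 2], r−c [-4, -1, 2, -2, 1, 4], r+c [6, 5, 4, 10, 9, 8] are all distinct, so no two queens attack.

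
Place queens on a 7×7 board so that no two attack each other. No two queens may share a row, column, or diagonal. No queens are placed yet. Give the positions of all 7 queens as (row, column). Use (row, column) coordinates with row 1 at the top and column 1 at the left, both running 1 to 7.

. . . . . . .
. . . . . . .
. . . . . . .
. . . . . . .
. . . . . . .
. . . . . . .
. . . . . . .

(1,2) (2,7) (3,5) (4,3) (5,1) (6,6) (7,4)

Row 1: Safe: 1, 2, 3, 4, 5, 6, 7. Place at column 2.
Row 2: attacked by (1,2)→{1,2,3}. Safe: 4, 5, 6, 7. Place at column 7.
Row 3: attacked by (1,2)→{2,4}; (2,7)→{6,7}. Safe: 1, 3, 5. Place at column 5.
Row 4: attacked by (1,2)→{2,5}; (2,7)→{5,7}; (3,5)→{4,5,6}. Safe: 1, 3. Place at column 3.
Row 5: attacked by (1,2)→{2,6}; (2,7)→{4,7}; (3,5)→{3,5,7}; (4,3)→{2,3,4}. Safe: 1. Place at column 1.
Row 6: attacked by (1,2)→{2,7}; (2,7)→{3,7}; (3,5)→{2,5}; (4,3)→{1,3,5}; (5,1)→{1,2}. Safe: 4, 6. Place at column 6.
Row 7: attacked by (1,2)→{2}; (2,7)→{2,7}; (3,5)→{1,5}; (4,3)→{3,6}; (5,1)→{1,3}; (6,6)→{5,6,7}. Safe: 4. Place at column 4.
Columns [2, 7, 5, 3, 1, 6, 4], r−c [-1, -5, -2, 1, 4, 0, 3], r+c [3, 9, 8, 7, 6, 12, 11] are all distinct, so no two queens attack.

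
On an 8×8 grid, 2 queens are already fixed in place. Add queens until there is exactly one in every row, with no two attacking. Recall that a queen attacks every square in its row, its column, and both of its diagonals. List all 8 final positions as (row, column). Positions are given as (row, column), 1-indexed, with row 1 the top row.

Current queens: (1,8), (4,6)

(1,8) (2,3) (3,1) (4,6) (5,2) (6,5) (7,7) (8,4)

Row 2: attacked by (1,8)→{7,8}; (4,6)→{4,6,8}. Safe: 1, 2, 3, 5. Place at column 3.
Row 3: attacked by (1,8)→{6,8}; (2,3)→{2,3,4}; (4,6)→{5,6,7}. Safe: 1. Place at column 1.
Row 5: attacked by (1,8)→{4,8}; (2,3)→{3,6}; (3,1)→{1,3}; (4,6)→{5,6,7}. Safe: 2. Place at column 2.
Row 6: attacked by (1,8)→{3,8}; (2,3)→{3,7}; (3,1)→{1,4}; (4,6)→{4,6,8}; (5,2)→{1,2,3}. Safe: 5. Place at column 5.
Row 7: attacked by (1,8)→{2,8}; (2,3)→{3,8}; (3,1)→{1,5}; (4,6)→{3,6}; (5,2)→{2,4}; (6,5)→{4,5,6}. Safe: 7. Place at column 7.
Row 8: attacked by (1,8)→{1,8}; (2,3)→{3}; (3,1)→{1,6}; (4,6)→{2,6}; (5,2)→{2,5}; (6,5)→{3,5,7}; (7,7)→{6,7,8}. Safe: 4. Place at column 4.
Columns [8, 3, 1, 6, 2, 5, 7, 4], r−c [-7, -1, 2, -2, 3, 1, 0, 4], r+c [9, 5, 4, 10, 7, 11, 14, 12] are all distinct, so no two queens attack.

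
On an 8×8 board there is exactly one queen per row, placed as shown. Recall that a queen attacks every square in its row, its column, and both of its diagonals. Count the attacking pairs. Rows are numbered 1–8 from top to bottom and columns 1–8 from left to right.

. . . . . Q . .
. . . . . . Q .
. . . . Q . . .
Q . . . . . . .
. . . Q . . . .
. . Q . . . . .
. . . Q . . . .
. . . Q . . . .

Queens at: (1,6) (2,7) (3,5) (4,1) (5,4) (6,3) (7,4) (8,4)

Same column: (5,4)–(7,4) (column 4); (5,4)–(8,4) (column 4); (7,4)–(8,4) (column 4).
Same diagonal: (1,6)–(2,7) (|1−2| = |6−7| = 1); (2,7)–(5,4) (|2−5| = |7−4| = 3); (2,7)–(6,3) (|2−6| = |7−3| = 4); (4,1)–(6,3) (|4−6| = |1−3| = 2); (4,1)–(7,4) (|4−7| = |1−4| = 3); (5,4)–(6,3) (|5−6| = |4−3| = 1); (6,3)–(7,4) (|6−7| = |3−4| = 1).
Total attacking pairs: 10.

10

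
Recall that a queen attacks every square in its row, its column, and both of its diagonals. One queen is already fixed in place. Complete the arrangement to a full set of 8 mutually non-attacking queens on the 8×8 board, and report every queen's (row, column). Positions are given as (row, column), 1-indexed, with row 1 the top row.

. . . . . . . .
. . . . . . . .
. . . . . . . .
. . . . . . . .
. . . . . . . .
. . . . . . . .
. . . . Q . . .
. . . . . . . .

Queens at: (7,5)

(1,6) (2,2) (3,7) (4,1) (5,4) (6,8) (7,5) (8,3)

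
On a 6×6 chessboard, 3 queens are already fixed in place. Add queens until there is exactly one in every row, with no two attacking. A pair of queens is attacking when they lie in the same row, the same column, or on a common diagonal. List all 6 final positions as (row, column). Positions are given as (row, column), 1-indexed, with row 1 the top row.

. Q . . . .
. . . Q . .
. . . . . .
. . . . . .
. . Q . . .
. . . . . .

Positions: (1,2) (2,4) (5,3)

(1,2) (2,4) (3,6) (4,1) (5,3) (6,5)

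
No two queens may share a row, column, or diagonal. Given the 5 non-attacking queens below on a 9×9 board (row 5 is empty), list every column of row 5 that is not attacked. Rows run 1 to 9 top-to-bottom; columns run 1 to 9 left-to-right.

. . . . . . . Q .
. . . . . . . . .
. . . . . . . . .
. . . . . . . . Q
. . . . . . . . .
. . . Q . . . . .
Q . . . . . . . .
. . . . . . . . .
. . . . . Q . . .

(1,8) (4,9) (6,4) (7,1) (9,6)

columns 7

(1,8) attacks row 5 at column 8 and diagonals 4.
(4,9) attacks row 5 at column 9 and diagonals 8.
(6,4) attacks row 5 at column 4 and diagonals 3, 5.
(7,1) attacks row 5 at column 1 and diagonals 3.
(9,6) attacks row 5 at column 6 and diagonals 2.
Attacked columns: {1, 2, 3, 4, 5, 6, 8, 9}. Safe: {7}.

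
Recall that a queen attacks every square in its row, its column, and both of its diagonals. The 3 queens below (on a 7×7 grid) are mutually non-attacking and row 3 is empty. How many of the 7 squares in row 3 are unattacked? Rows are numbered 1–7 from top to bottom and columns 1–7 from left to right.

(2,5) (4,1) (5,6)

2

(2,5) attacks row 3 at column 5 and diagonals 4, 6.
(4,1) attacks row 3 at column 1 and diagonals 2.
(5,6) attacks row 3 at column 6 and diagonals 4.
Attacked columns: {1, 2, 4, 5, 6}. Safe: {3, 7}.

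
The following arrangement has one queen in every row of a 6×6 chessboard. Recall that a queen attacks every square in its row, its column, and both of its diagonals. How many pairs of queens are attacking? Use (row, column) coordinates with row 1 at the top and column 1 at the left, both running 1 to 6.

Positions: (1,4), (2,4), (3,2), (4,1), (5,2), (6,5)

7

Same column: (1,4)–(2,4) (column 4); (3,2)–(5,2) (column 2).
Same diagonal: (1,4)–(3,2) (|1−3| = |4−2| = 2); (1,4)–(4,1) (|1−4| = |4−1| = 3); (3,2)–(4,1) (|3−4| = |2−1| = 1); (3,2)–(6,5) (|3−6| = |2−5| = 3); (4,1)–(5,2) (|4−5| = |1−2| = 1).
Total attacking pairs: 7.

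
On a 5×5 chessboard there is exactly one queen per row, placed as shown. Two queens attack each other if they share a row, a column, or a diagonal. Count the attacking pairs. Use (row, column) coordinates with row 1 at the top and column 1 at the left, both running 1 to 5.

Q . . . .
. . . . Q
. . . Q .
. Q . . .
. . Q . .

Same diagonal: (2,5)–(3,4) (|2−3| = |5−4| = 1); (4,2)–(5,3) (|4−5| = |2−3| = 1).
Total attacking pairs: 2.

2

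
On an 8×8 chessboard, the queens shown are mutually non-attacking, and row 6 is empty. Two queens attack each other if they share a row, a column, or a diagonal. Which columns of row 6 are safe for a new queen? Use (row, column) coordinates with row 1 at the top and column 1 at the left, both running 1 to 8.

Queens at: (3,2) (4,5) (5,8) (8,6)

(3,2) attacks row 6 at column 2 and diagonals 5.
(4,5) attacks row 6 at column 5 and diagonals 3, 7.
(5,8) attacks row 6 at column 8 and diagonals 7.
(8,6) attacks row 6 at column 6 and diagonals 4, 8.
Attacked columns: {2, 3, 4, 5, 6, 7, 8}. Safe: {1}.

columns 1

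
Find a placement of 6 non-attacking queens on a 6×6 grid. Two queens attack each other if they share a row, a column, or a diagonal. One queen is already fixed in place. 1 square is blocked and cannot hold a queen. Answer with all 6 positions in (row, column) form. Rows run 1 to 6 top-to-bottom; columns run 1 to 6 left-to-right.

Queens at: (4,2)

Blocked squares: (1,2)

Row 1: attacked by (4,2)→{2,5}. Blocked: 2. Safe: 1, 3, 4, 6. Place at column 4.
Row 2: attacked by (1,4)→{3,4,5}; (4,2)→{2,4}. Safe: 1, 6. Place at column 1.
Row 3: attacked by (1,4)→{2,4,6}; (2,1)→{1,2}; (4,2)→{1,2,3}. Safe: 5. Place at column 5.
Row 5: attacked by (1,4)→{4}; (2,1)→{1,4}; (3,5)→{3,5}; (4,2)→{1,2,3}. Safe: 6. Place at column 6.
Row 6: attacked by (1,4)→{4}; (2,1)→{1,5}; (3,5)→{2,5}; (4,2)→{2,4}; (5,6)→{5,6}. Safe: 3. Place at column 3.
Columns [4, 1, 5, 2, 6, 3], r−c [-3, 1, -2, 2, -1, 3], r+c [5, 3, 8, 6, 11, 9] are all distinct, so no two queens attack.

(1,4) (2,1) (3,5) (4,2) (5,6) (6,3)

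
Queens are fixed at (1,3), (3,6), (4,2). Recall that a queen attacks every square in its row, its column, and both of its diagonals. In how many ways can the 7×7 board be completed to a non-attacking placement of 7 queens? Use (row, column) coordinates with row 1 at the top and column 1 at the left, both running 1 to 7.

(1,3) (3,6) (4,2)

1

Branch on row 2: col 1 → 1.
Sum: 1 = 1.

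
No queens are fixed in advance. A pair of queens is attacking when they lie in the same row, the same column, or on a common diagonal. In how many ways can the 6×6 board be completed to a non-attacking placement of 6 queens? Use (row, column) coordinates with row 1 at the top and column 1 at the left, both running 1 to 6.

4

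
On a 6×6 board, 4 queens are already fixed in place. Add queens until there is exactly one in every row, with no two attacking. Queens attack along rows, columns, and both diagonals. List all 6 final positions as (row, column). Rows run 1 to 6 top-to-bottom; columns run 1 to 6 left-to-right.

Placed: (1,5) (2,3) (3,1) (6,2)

(1,5) (2,3) (3,1) (4,6) (5,4) (6,2)

Row 4: attacked by (1,5)→{2,5}; (2,3)→{1,3,5}; (3,1)→{1,2}; (6,2)→{2,4}. Safe: 6. Place at column 6.
Row 5: attacked by (1,5)→{1,5}; (2,3)→{3,6}; (3,1)→{1,3}; (4,6)→{5,6}; (6,2)→{1,2,3}. Safe: 4. Place at column 4.
Columns [5, 3, 1, 6, 4, 2], r−c [-4, -1, 2, -2, 1, 4], r+c [6, 5, 4, 10, 9, 8] are all distinct, so no two queens attack.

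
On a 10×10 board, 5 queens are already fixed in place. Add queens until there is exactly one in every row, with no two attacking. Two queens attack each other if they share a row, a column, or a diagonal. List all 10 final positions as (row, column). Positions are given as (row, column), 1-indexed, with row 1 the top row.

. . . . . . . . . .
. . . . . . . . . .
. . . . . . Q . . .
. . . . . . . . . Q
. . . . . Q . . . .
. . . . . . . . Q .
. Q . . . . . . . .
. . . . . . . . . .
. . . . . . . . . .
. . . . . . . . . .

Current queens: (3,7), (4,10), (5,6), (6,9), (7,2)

Row 1: attacked by (3,7)→{5,7,9}; (4,10)→{7,10}; (5,6)→{2,6,10}; (6,9)→{4,9}; (7,2)→{2,8}. Safe: 1, 3. Place at column 1.
Row 2: attacked by (1,1)→{1,2}; (3,7)→{6,7,8}; (4,10)→{8,10}; (5,6)→{3,6,9}; (6,9)→{5,9}; (7,2)→{2,7}. Safe: 4. Place at column 4.
Row 8: attacked by (1,1)→{1,8}; (2,4)→{4,10}; (3,7)→{2,7}; (4,10)→{6,10}; (5,6)→{3,6,9}; (6,9)→{7,9}; (7,2)→{1,2,3}. Safe: 5. Place at column 5.
Row 9: attacked by (1,1)→{1,9}; (2,4)→{4}; (3,7)→{1,7}; (4,10)→{5,10}; (5,6)→{2,6,10}; (6,9)→{6,9}; (7,2)→{2,4}; (8,5)→{4,5,6}. Safe: 3, 8. Place at column 3.
Row 10: attacked by (1,1)→{1,10}; (2,4)→{4}; (3,7)→{7}; (4,10)→{4,10}; (5,6)→{1,6}; (6,9)→{5,9}; (7,2)→{2,5}; (8,5)→{3,5,7}; (9,3)→{2,3,4}. Safe: 8. Place at column 8.
Columns [1, 4, 7, 10, 6, 9, 2, 5, 3, 8], r−c [0, -2, -4, -6, -1, -3, 5, 3, 6, 2], r+c [2, 6, 10, 14, 11, 15, 9, 13, 12, 18] are all distinct, so no two queens attack.

(1,1) (2,4) (3,7) (4,10) (5,6) (6,9) (7,2) (8,5) (9,3) (10,8)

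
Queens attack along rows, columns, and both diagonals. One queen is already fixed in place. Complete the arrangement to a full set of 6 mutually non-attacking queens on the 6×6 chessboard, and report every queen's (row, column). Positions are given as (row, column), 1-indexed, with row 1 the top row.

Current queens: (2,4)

Row 1: attacked by (2,4)→{3,4,5}. Safe: 1, 2, 6. Place at column 2.
Row 3: attacked by (1,2)→{2,4}; (2,4)→{3,4,5}. Safe: 1, 6. Place at column 6.
Row 4: attacked by (1,2)→{2,5}; (2,4)→{2,4,6}; (3,6)→{5,6}. Safe: 1, 3. Place at column 1.
Row 5: attacked by (1,2)→{2,6}; (2,4)→{1,4}; (3,6)→{4,6}; (4,1)→{1,2}. Safe: 3, 5. Place at column 3.
Row 6: attacked by (1,2)→{2}; (2,4)→{4}; (3,6)→{3,6}; (4,1)→{1,3}; (5,3)→{2,3,4}. Safe: 5. Place at column 5.
Columns [2, 4, 6, 1, 3, 5], r−c [-1, -2, -3, 3, 2, 1], r+c [3, 6, 9, 5, 8, 11] are all distinct, so no two queens attack.

(1,2) (2,4) (3,6) (4,1) (5,3) (6,5)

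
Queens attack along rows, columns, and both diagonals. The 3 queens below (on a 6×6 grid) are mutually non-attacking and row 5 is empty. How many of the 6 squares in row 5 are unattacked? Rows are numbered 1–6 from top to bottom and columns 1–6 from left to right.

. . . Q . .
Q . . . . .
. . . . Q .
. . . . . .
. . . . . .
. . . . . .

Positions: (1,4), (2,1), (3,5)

2

(1,4) attacks row 5 at column 4.
(2,1) attacks row 5 at column 1 and diagonals 4.
(3,5) attacks row 5 at column 5 and diagonals 3.
Attacked columns: {1, 3, 4, 5}. Safe: {2, 6}.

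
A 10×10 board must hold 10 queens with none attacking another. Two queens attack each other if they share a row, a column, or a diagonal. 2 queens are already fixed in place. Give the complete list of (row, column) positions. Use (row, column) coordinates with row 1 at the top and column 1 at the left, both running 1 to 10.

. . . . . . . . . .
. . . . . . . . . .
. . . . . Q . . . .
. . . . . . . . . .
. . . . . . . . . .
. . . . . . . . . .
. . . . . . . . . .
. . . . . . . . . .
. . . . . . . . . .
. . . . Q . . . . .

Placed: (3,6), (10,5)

(1,10) (2,1) (3,6) (4,4) (5,2) (6,8) (7,3) (8,9) (9,7) (10,5)

Row 1: attacked by (3,6)→{4,6,8}; (10,5)→{5}. Safe: 1, 2, 3, 7, 9, 10. Place at column 10.
Row 2: attacked by (1,10)→{9,10}; (3,6)→{5,6,7}; (10,5)→{5}. Safe: 1, 2, 3, 4, 8. Place at column 1.
Row 4: attacked by (1,10)→{7,10}; (2,1)→{1,3}; (3,6)→{5,6,7}; (10,5)→{5}. Safe: 2, 4, 8, 9. Place at column 4.
Row 5: attacked by (1,10)→{6,10}; (2,1)→{1,4}; (3,6)→{4,6,8}; (4,4)→{3,4,5}; (10,5)→{5,10}. Safe: 2, 7, 9. Place at column 2.
Row 6: attacked by (1,10)→{5,10}; (2,1)→{1,5}; (3,6)→{3,6,9}; (4,4)→{2,4,6}; (5,2)→{1,2,3}; (10,5)→{1,5,9}. Safe: 7, 8. Place at column 8.
Row 7: attacked by (1,10)→{4,10}; (2,1)→{1,6}; (3,6)→{2,6,10}; (4,4)→{1,4,7}; (5,2)→{2,4}; (6,8)→{7,8,9}; (10,5)→{2,5,8}. Safe: 3. Place at column 3.
Row 8: attacked by (1,10)→{3,10}; (2,1)→{1,7}; (3,6)→{1,6}; (4,4)→{4,8}; (5,2)→{2,5}; (6,8)→{6,8,10}; (7,3)→{2,3,4}; (10,5)→{3,5,7}. Safe: 9. Place at column 9.
Row 9: attacked by (1,10)→{2,10}; (2,1)→{1,8}; (3,6)→{6}; (4,4)→{4,9}; (5,2)→{2,6}; (6,8)→{5,8}; (7,3)→{1,3,5}; (8,9)→{8,9,10}; (10,5)→{4,5,6}. Safe: 7. Place at column 7.
Columns [10, 1, 6, 4, 2, 8, 3, 9, 7, 5], r−c [-9, 1, -3, 0, 3, -2, 4, -1, 2, 5], r+c [11, 3, 9, 8, 7, 14, 10, 17, 16, 15] are all distinct, so no two queens attack.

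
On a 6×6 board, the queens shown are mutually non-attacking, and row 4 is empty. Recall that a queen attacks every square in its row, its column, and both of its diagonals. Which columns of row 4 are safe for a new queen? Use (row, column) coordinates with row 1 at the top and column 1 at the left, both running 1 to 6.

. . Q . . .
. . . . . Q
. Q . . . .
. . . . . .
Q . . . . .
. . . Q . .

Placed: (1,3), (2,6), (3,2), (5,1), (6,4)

(1,3) attacks row 4 at column 3 and diagonals 6.
(2,6) attacks row 4 at column 6 and diagonals 4.
(3,2) attacks row 4 at column 2 and diagonals 1, 3.
(5,1) attacks row 4 at column 1 and diagonals 2.
(6,4) attacks row 4 at column 4 and diagonals 2, 6.
Attacked columns: {1, 2, 3, 4, 6}. Safe: {5}.

columns 5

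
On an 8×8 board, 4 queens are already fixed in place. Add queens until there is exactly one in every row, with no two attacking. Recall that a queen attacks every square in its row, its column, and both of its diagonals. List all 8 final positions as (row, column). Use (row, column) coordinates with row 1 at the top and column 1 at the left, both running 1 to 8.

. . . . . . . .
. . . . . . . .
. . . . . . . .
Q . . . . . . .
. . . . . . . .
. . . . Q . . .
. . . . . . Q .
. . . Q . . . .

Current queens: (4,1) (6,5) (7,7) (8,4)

(1,2) (2,8) (3,6) (4,1) (5,3) (6,5) (7,7) (8,4)

Row 1: attacked by (4,1)→{1,4}; (6,5)→{5}; (7,7)→{1,7}; (8,4)→{4}. Safe: 2, 3, 6, 8. Place at column 2.
Row 2: attacked by (1,2)→{1,2,3}; (4,1)→{1,3}; (6,5)→{1,5}; (7,7)→{2,7}; (8,4)→{4}. Safe: 6, 8. Place at column 8.
Row 3: attacked by (1,2)→{2,4}; (2,8)→{7,8}; (4,1)→{1,2}; (6,5)→{2,5,8}; (7,7)→{3,7}; (8,4)→{4}. Safe: 6. Place at column 6.
Row 5: attacked by (1,2)→{2,6}; (2,8)→{5,8}; (3,6)→{4,6,8}; (4,1)→{1,2}; (6,5)→{4,5,6}; (7,7)→{5,7}; (8,4)→{1,4,7}. Safe: 3. Place at column 3.
Columns [2, 8, 6, 1, 3, 5, 7, 4], r−c [-1, -6, -3, 3, 2, 1, 0, 4], r+c [3, 10, 9, 5, 8, 11, 14, 12] are all distinct, so no two queens attack.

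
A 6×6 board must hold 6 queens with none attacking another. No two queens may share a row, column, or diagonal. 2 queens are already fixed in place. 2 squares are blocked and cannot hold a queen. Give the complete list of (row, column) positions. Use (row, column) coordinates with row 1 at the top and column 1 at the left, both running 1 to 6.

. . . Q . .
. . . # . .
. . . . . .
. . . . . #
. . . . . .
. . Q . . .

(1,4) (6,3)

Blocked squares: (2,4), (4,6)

Row 2: attacked by (1,4)→{3,4,5}; (6,3)→{3}. Blocked: 4. Safe: 1, 2, 6. Place at column 1.
Row 3: attacked by (1,4)→{2,4,6}; (2,1)→{1,2}; (6,3)→{3,6}. Safe: 5. Place at column 5.
Row 4: attacked by (1,4)→{1,4}; (2,1)→{1,3}; (3,5)→{4,5,6}; (6,3)→{1,3,5}. Blocked: 6. Safe: 2. Place at column 2.
Row 5: attacked by (1,4)→{4}; (2,1)→{1,4}; (3,5)→{3,5}; (4,2)→{1,2,3}; (6,3)→{2,3,4}. Safe: 6. Place at column 6.
Columns [4, 1, 5, 2, 6, 3], r−c [-3, 1, -2, 2, -1, 3], r+c [5, 3, 8, 6, 11, 9] are all distinct, so no two queens attack.

(1,4) (2,1) (3,5) (4,2) (5,6) (6,3)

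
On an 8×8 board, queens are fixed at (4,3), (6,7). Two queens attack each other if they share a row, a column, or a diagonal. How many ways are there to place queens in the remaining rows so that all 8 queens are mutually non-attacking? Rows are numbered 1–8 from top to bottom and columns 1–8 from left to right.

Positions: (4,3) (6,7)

Branch on row 1: col 1 → 0; col 4 → 2; col 5 → 0; col 8 → 1.
Sum: 0 + 2 + 0 + 1 = 3.

3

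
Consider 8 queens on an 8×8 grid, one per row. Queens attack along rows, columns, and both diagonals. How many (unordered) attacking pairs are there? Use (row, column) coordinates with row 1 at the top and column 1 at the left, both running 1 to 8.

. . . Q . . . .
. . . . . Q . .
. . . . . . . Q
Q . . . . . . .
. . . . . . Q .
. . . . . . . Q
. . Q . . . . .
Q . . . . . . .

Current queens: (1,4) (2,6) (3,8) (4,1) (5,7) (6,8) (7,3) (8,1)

4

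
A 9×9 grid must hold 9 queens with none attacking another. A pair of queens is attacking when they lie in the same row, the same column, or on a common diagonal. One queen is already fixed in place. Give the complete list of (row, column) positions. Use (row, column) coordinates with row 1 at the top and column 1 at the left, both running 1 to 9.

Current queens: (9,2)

(1,6) (2,1) (3,7) (4,4) (5,8) (6,3) (7,5) (8,9) (9,2)

Row 1: attacked by (9,2)→{2}. Safe: 1, 3, 4, 5, 6, 7, 8, 9. Place at column 6.
Row 2: attacked by (1,6)→{5,6,7}; (9,2)→{2,9}. Safe: 1, 3, 4, 8. Place at column 1.
Row 3: attacked by (1,6)→{4,6,8}; (2,1)→{1,2}; (9,2)→{2,8}. Safe: 3, 5, 7, 9. Place at column 7.
Row 4: attacked by (1,6)→{3,6,9}; (2,1)→{1,3}; (3,7)→{6,7,8}; (9,2)→{2,7}. Safe: 4, 5. Place at column 4.
Row 5: attacked by (1,6)→{2,6}; (2,1)→{1,4}; (3,7)→{5,7,9}; (4,4)→{3,4,5}; (9,2)→{2,6}. Safe: 8. Place at column 8.
Row 6: attacked by (1,6)→{1,6}; (2,1)→{1,5}; (3,7)→{4,7}; (4,4)→{2,4,6}; (5,8)→{7,8,9}; (9,2)→{2,5}. Safe: 3. Place at column 3.
Row 7: attacked by (1,6)→{6}; (2,1)→{1,6}; (3,7)→{3,7}; (4,4)→{1,4,7}; (5,8)→{6,8}; (6,3)→{2,3,4}; (9,2)→{2,4}. Safe: 5, 9. Place at column 5.
Row 8: attacked by (1,6)→{6}; (2,1)→{1,7}; (3,7)→{2,7}; (4,4)→{4,8}; (5,8)→{5,8}; (6,3)→{1,3,5}; (7,5)→{4,5,6}; (9,2)→{1,2,3}. Safe: 9. Place at column 9.
Columns [6, 1, 7, 4, 8, 3, 5, 9, 2], r−c [-5, 1, -4, 0, -3, 3, 2, -1, 7], r+c [7, 3, 10, 8, 13, 9, 12, 17, 11] are all distinct, so no two queens attack.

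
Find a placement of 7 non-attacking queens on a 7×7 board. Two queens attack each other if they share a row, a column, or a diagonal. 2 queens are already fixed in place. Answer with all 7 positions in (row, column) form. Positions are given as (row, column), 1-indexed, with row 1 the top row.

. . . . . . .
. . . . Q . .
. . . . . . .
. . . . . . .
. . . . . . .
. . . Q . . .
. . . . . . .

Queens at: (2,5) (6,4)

(1,7) (2,5) (3,3) (4,1) (5,6) (6,4) (7,2)

Row 1: attacked by (2,5)→{4,5,6}; (6,4)→{4}. Safe: 1, 2, 3, 7. Place at column 7.
Row 3: attacked by (1,7)→{5,7}; (2,5)→{4,5,6}; (6,4)→{1,4,7}. Safe: 2, 3. Place at column 3.
Row 4: attacked by (1,7)→{4,7}; (2,5)→{3,5,7}; (3,3)→{2,3,4}; (6,4)→{2,4,6}. Safe: 1. Place at column 1.
Row 5: attacked by (1,7)→{3,7}; (2,5)→{2,5}; (3,3)→{1,3,5}; (4,1)→{1,2}; (6,4)→{3,4,5}. Safe: 6. Place at column 6.
Row 7: attacked by (1,7)→{1,7}; (2,5)→{5}; (3,3)→{3,7}; (4,1)→{1,4}; (5,6)→{4,6}; (6,4)→{3,4,5}. Safe: 2. Place at column 2.
Columns [7, 5, 3, 1, 6, 4, 2], r−c [-6, -3, 0, 3, -1, 2, 5], r+c [8, 7, 6, 5, 11, 10, 9] are all distinct, so no two queens attack.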